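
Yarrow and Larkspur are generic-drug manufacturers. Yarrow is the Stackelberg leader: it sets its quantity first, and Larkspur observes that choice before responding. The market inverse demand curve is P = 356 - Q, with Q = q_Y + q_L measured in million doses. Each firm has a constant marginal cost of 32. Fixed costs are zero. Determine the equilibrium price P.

The follower Larkspur best-responds to any q_Y: π_L = (356 - Q)q_L - 32q_L.
∂π_L/∂q_L = 324 - q_Y - 2q_L = 0 gives the reaction function q_L = (324 - q_Y)/2.
Yarrow substitutes q_L(q_Y) into its own profit: π_Y = q_Y(356 - q_Y - (324 - q_Y)/2) - 32q_Y = (194 - (1/2)q_Y)q_Y - 32q_Y.
The leader's first-order condition 162 - q_Y = 0 yields q_Y = 162.
Then q_L = (324 - 162)/2 = 81.
Total output Q = 243, so price P = 356 - 243 = 113.

113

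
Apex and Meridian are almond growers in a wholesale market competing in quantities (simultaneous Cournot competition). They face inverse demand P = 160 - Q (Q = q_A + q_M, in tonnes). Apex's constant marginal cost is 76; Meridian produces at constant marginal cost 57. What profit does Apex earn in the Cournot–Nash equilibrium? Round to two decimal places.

Apex's profit: π_A = (160 - Q)q_A - (76q_A). Setting ∂π_A/∂q_A = 0: 84 - 2q_A - (q_M) = 0.
Meridian's profit: π_M = (160 - Q)q_M - (57q_M). Setting ∂π_M/∂q_M = 0: 103 - 2q_M - (q_A) = 0.
Best responses: q_A = (84 - q_M)/2, q_M = (103 - q_A)/2.
Substituting one into the other gives q_A = 65/3 and q_M = 122/3.
Price P = 160 - 187/3 = 293/3.
Apex's profit: (293/3 - 76)·(65/3) = 469.4444.

469.44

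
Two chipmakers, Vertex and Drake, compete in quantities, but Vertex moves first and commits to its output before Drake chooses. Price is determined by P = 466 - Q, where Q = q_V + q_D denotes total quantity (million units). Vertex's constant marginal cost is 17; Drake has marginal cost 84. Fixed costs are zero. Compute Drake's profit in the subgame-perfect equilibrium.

Solve by backward induction. Given q_V, the follower Drake maximises π_D = (466 - q_V - q_D)q_D - 84q_D.
∂π_D/∂q_D = 382 - q_V - 2q_D = 0 gives the reaction function q_D = (382 - q_V)/2.
Vertex substitutes q_D(q_V) into its own profit: π_V = q_V(466 - q_V - (382 - q_V)/2) - 17q_V = (275 - (1/2)q_V)q_V - 17q_V.
The leader's first-order condition 258 - q_V = 0 yields q_V = 258.
Then q_D = (382 - 258)/2 = 62.
Price P = 466 - 320 = 146.
Drake's profit: (146 - 84)·62 = 3844.

3844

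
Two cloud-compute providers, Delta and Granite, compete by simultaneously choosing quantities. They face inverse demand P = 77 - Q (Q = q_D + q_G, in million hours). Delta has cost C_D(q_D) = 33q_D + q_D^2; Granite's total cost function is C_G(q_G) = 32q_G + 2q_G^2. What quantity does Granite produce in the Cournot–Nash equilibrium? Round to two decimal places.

5.91

Delta's profit: π_D = (77 - Q)q_D - (33q_D + q_D²). Setting ∂π_D/∂q_D = 0: 44 - 4q_D - (q_G) = 0.
Granite's profit: π_G = (77 - Q)q_G - (32q_G + 2q_G²). Setting ∂π_G/∂q_G = 0: 45 - 6q_G - (q_D) = 0.
Rearranging gives the reaction functions q_D = (44 - q_G)/4 and q_G = (45 - q_D)/6.
Solving the pair: q_D = 219/23, q_G = 136/23.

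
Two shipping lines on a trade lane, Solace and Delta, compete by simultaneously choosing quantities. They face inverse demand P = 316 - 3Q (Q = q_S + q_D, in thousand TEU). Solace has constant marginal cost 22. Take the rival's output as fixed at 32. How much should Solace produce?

With the rival's output fixed at 32, Solace's profit is π_S = (316 - 3·32 - 3q_S)q_S - (22q_S) = (220 - 3q_S)q_S - (22q_S).
∂π_S/∂q_S = 198 - 6q_S = 0, so q_S = 33.

33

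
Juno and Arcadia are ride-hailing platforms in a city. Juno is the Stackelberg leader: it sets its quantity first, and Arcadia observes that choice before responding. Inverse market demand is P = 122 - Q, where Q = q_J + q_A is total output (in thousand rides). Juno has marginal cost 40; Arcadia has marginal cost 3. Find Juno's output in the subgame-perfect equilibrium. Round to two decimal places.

The follower Arcadia best-responds to any q_J: π_A = (122 - Q)q_A - 3q_A.
Setting the follower's marginal profit to zero, 119 - q_J - 2q_A = 0, i.e. q_A = (119 - q_J)/2.
Juno substitutes q_A(q_J) into its own profit: π_J = q_J(122 - q_J - (119 - q_J)/2) - 40q_J = (125/2 - (1/2)q_J)q_J - 40q_J.
Maximising: ∂π_J/∂q_J = 45/2 - q_J = 0, giving q_J = 45/2.
Then q_A = (119 - 45/2)/2 = 193/4.

22.50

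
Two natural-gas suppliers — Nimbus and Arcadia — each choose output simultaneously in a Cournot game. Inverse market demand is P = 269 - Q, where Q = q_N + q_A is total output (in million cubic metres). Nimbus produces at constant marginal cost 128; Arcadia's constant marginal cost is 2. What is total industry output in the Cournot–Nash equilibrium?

136

Nimbus's profit: π_N = (269 - Q)q_N - (128q_N). Setting ∂π_N/∂q_N = 0: 141 - 2q_N - (q_A) = 0.
Arcadia's first-order condition: 267 - 2q_A - (q_N) = 0.
Rearranging gives the reaction functions q_N = (141 - q_A)/2 and q_A = (267 - q_N)/2.
Solving the pair: q_N = 5, q_A = 131.
Total output Q = 5 + 131 = 136.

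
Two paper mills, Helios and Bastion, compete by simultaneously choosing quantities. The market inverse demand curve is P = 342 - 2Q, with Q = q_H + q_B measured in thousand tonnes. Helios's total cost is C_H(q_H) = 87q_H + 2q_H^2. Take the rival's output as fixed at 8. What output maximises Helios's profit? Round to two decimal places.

With the rival's output fixed at 8, Helios's profit is π_H = (342 - 2·8 - 2q_H)q_H - (87q_H + 2q_H²) = (326 - 2q_H)q_H - (87q_H + 2q_H²).
∂π_H/∂q_H = 239 - 8q_H = 0, so q_H = 239/8.

29.88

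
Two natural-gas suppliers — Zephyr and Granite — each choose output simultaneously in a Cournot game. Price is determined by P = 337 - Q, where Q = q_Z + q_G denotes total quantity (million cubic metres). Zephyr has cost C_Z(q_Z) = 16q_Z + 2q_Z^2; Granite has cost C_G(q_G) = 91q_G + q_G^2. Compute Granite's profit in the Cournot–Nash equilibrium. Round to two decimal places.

Zephyr's profit: π_Z = (337 - Q)q_Z - (16q_Z + 2q_Z²). Setting ∂π_Z/∂q_Z = 0: 321 - 6q_Z - (q_G) = 0.
Granite's profit: π_G = (337 - Q)q_G - (91q_G + q_G²). Setting ∂π_G/∂q_G = 0: 246 - 4q_G - (q_Z) = 0.
So q_Z = (321 - q_G)/6 and q_G = (246 - q_Z)/4.
Solving the pair: q_Z = 1038/23, q_G = 1155/23.
Price P = 337 - 95.3478 = 241.6522.
Granite's profit: 241.6522·(1155/23) - 91·(1155/23) - (1155/23)² = 5043.5728.

5043.57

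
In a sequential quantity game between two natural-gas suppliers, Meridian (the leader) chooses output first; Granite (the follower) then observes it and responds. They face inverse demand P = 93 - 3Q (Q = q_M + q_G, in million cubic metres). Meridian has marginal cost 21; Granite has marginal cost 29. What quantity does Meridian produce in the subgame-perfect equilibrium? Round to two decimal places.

13.33

Solve by backward induction. Given q_M, the follower Granite maximises π_G = (93 - 3q_M - 3q_G)q_G - 29q_G.
Setting the follower's marginal profit to zero, 64 - 3q_M - 6q_G = 0, i.e. q_G = (64 - 3q_M)/6.
The leader anticipates this reaction. Substituting into P = 93 - 3Q gives P = 61 - (3/2)q_M, so π_M = (61 - (3/2)q_M)q_M - 21q_M.
Leader FOC: 40 - 3q_M = 0, so q_M = 40/3.
Then q_G = (64 - 3·(40/3))/6 = 4.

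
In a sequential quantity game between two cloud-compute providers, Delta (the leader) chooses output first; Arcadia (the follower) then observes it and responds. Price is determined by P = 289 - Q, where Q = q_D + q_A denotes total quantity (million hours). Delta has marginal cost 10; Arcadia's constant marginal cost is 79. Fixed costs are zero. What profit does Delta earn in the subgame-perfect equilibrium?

Solve by backward induction. Given q_D, the follower Arcadia maximises π_A = (289 - q_D - q_A)q_A - 79q_A.
∂π_A/∂q_A = 210 - q_D - 2q_A = 0 gives the reaction function q_A = (210 - q_D)/2.
The leader anticipates this reaction. Substituting into P = 289 - Q gives P = 184 - (1/2)q_D, so π_D = (184 - (1/2)q_D)q_D - 10q_D.
The leader's first-order condition 174 - q_D = 0 yields q_D = 174.
Then q_A = (210 - 174)/2 = 18.
Price P = 289 - 192 = 97.
Delta's profit: (97 - 10)·174 = 15138.

15138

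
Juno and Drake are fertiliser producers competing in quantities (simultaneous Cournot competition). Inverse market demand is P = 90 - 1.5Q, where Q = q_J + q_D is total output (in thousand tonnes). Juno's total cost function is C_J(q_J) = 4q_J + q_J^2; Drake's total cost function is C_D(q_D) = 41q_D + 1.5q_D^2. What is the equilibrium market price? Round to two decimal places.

59.81

Juno's profit: π_J = (90 - 1.5Q)q_J - (4q_J + q_J²). Setting ∂π_J/∂q_J = 0: 86 - 5q_J - (3/2)(q_D) = 0.
Drake's first-order condition: 49 - 6q_D - (3/2)(q_J) = 0.
Rearranging gives the reaction functions q_J = (86 - (3/2)q_D)/5 and q_D = (49 - (3/2)q_J)/6.
Solving the pair: q_J = 590/37, q_D = 464/111.
Total output Q = 20.1261, so price P = 90 - (3/2)·20.1261 = 59.8108.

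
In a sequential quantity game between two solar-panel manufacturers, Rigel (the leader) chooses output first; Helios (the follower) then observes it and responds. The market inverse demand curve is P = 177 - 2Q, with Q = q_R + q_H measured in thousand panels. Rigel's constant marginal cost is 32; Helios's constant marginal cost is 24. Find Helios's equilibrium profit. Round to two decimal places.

The follower Helios best-responds to any q_R: π_H = (177 - 2Q)q_H - 24q_H.
Setting the follower's marginal profit to zero, 153 - 2q_R - 4q_H = 0, i.e. q_H = (153 - 2q_R)/4.
The leader anticipates this reaction. Substituting into P = 177 - 2Q gives P = 201/2 - q_R, so π_R = (201/2 - q_R)q_R - 32q_R.
The leader's first-order condition 137/2 - 2q_R = 0 yields q_R = 137/4.
Then q_H = (153 - 2·(137/4))/4 = 169/8.
Price P = 177 - 2·(443/8) = 265/4.
Helios's profit: (265/4 - 24)·(169/8) = 892.5313.

892.53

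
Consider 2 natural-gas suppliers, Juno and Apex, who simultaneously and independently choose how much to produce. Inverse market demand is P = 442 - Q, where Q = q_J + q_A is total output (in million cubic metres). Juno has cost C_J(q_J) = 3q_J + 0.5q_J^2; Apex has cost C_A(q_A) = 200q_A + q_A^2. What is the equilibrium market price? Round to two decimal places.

Juno's profit: π_J = (442 - Q)q_J - (3q_J + (1/2)q_J²). Setting ∂π_J/∂q_J = 0: 439 - 3q_J - (q_A) = 0.
Apex's profit: π_A = (442 - Q)q_A - (200q_A + q_A²). Setting ∂π_A/∂q_A = 0: 242 - 4q_A - (q_J) = 0.
Rearranging gives the reaction functions q_J = (439 - q_A)/3 and q_A = (242 - q_J)/4.
Substituting one into the other gives q_J = 1514/11 and q_A = 287/11.
Total output Q = 1801/11, so price P = 442 - 1801/11 = 278.2727.

278.27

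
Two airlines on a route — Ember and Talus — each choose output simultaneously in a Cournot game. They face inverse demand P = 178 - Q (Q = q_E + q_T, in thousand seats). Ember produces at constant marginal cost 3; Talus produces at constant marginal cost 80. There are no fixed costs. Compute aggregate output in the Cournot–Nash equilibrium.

Ember's profit: π_E = (178 - Q)q_E - (3q_E). Setting ∂π_E/∂q_E = 0: 175 - 2q_E - (q_T) = 0.
Talus's profit: π_T = (178 - Q)q_T - (80q_T). Setting ∂π_T/∂q_T = 0: 98 - 2q_T - (q_E) = 0.
Best responses: q_E = (175 - q_T)/2, q_T = (98 - q_E)/2.
Solving the pair: q_E = 84, q_T = 7.
Total output Q = 84 + 7 = 91.

91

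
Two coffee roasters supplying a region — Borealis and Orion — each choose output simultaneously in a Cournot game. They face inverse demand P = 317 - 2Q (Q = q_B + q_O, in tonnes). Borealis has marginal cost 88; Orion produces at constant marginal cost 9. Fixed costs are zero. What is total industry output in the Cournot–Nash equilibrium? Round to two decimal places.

Borealis's profit: π_B = (317 - 2Q)q_B - (88q_B). Setting ∂π_B/∂q_B = 0: 229 - 4q_B - 2(q_O) = 0.
Orion's first-order condition: 308 - 4q_O - 2(q_B) = 0.
Best responses: q_B = (229 - 2q_O)/4, q_O = (308 - 2q_B)/4.
Substituting one into the other gives q_B = 25 and q_O = 129/2.
Total output Q = 25 + 129/2 = 179/2.

89.50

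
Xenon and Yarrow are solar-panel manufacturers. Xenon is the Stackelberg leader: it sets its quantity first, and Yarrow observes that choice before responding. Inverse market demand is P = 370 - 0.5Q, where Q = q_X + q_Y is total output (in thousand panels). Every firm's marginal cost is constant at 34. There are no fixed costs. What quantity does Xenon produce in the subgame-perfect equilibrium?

336

Solve by backward induction. Given q_X, the follower Yarrow maximises π_Y = (370 - (1/2)q_X - (1/2)q_Y)q_Y - 34q_Y.
∂π_Y/∂q_Y = 336 - (1/2)q_X - q_Y = 0 gives the reaction function q_Y = (336 - (1/2)q_X).
The leader anticipates this reaction. Substituting into P = 370 - 0.5Q gives P = 202 - (1/4)q_X, so π_X = (202 - (1/4)q_X)q_X - 34q_X.
Leader FOC: 168 - (1/2)q_X = 0, so q_X = 336.
Then q_Y = (336 - (1/2)·336) = 168.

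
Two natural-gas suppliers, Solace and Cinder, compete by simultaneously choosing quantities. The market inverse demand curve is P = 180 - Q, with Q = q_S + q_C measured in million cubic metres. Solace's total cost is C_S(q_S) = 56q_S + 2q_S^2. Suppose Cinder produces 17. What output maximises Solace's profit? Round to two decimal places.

With the rival's output fixed at 17, Solace's profit is π_S = (180 - 17 - q_S)q_S - (56q_S + 2q_S²) = (163 - q_S)q_S - (56q_S + 2q_S²).
∂π_S/∂q_S = 107 - 6q_S = 0, so q_S = 107/6.

17.83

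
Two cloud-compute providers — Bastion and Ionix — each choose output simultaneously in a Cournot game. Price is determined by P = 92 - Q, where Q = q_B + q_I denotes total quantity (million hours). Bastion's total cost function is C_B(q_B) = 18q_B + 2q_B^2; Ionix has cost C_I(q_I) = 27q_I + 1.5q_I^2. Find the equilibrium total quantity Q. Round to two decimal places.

Bastion's profit: π_B = (92 - Q)q_B - (18q_B + 2q_B²). Setting ∂π_B/∂q_B = 0: 74 - 6q_B - (q_I) = 0.
Ionix's first-order condition: 65 - 5q_I - (q_B) = 0.
Rearranging gives the reaction functions q_B = (74 - q_I)/6 and q_I = (65 - q_B)/5.
Substituting one into the other gives q_B = 305/29 and q_I = 316/29.
Total output Q = 305/29 + 316/29 = 621/29.

21.41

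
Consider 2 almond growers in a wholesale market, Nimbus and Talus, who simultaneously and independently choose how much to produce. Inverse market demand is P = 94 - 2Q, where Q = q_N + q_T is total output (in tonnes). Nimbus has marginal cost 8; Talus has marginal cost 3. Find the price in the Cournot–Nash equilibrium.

Nimbus's profit: π_N = (94 - 2Q)q_N - (8q_N). Setting ∂π_N/∂q_N = 0: 86 - 4q_N - 2(q_T) = 0.
Talus's profit: π_T = (94 - 2Q)q_T - (3q_T). Setting ∂π_T/∂q_T = 0: 91 - 4q_T - 2(q_N) = 0.
Best responses: q_N = (86 - 2q_T)/4, q_T = (91 - 2q_N)/4.
Solving the pair: q_N = 27/2, q_T = 16.
Total output Q = 59/2, so price P = 94 - 2·(59/2) = 35.

35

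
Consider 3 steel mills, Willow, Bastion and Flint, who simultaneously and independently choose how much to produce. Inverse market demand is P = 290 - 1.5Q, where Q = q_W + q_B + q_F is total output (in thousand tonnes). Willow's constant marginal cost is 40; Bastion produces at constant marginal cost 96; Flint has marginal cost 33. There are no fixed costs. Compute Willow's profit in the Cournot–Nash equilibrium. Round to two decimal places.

Willow's profit: π_W = (290 - 1.5Q)q_W - (40q_W). Setting ∂π_W/∂q_W = 0: 250 - 3q_W - (3/2)(q_B + q_F) = 0.
Bastion's profit: π_B = (290 - 1.5Q)q_B - (96q_B). Setting ∂π_B/∂q_B = 0: 194 - 3q_B - (3/2)(q_W + q_F) = 0.
Flint's first-order condition: 257 - 3q_F - (3/2)(q_W + q_B) = 0.
Adding the 3 first-order conditions: 701 − 6Q = 0, so Q = 701/6.
Back-substituting: q_W = (250 − 701/4)/(3/2) = 299/6, q_B = (194 − 701/4)/(3/2) = 25/2, q_F = (257 − 701/4)/(3/2) = 109/2.
Price P = 290 - (3/2)·(701/6) = 459/4.
Willow's profit: (459/4 - 40)·(299/6) = 3725.0417.

3725.04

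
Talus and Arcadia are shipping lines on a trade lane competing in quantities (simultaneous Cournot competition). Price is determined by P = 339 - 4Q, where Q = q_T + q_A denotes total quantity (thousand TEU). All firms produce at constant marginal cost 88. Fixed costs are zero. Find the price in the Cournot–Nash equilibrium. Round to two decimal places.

171.67

A representative firm's profit is π_i = q_i(339 - 4Q) - 88q_i.
Setting ∂π_i/∂q_i = 0 with rivals' quantities fixed: 251 - 8q_i - 4q_j = 0.
With identical firms every q_j equals q_i, so q_j = q_i and 251 = 12q_i, giving q_i = 251/12.
Total output Q = 251/6, so price P = 339 - 4·(251/6) = 515/3.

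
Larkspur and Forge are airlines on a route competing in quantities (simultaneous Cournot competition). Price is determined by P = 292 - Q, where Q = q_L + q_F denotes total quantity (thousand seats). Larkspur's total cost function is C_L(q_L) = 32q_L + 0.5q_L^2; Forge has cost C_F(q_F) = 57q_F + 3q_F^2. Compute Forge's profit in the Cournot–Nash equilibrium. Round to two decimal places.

Larkspur's profit: π_L = (292 - Q)q_L - (32q_L + (1/2)q_L²). Setting ∂π_L/∂q_L = 0: 260 - 3q_L - (q_F) = 0.
Forge's first-order condition: 235 - 8q_F - (q_L) = 0.
Best responses: q_L = (260 - q_F)/3, q_F = (235 - q_L)/8.
Substituting one into the other gives q_L = 1845/23 and q_F = 445/23.
Price P = 292 - 99.5652 = 192.4348.
Forge's profit: 192.4348·(445/23) - 57·(445/23) - 3(445/23)² = 1497.3535.

1497.35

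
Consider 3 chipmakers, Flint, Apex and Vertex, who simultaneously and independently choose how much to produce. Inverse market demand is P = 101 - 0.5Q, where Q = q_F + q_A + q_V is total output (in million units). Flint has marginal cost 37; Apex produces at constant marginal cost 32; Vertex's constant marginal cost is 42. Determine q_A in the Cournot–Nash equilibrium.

Flint's profit: π_F = (101 - 0.5Q)q_F - (37q_F). Setting ∂π_F/∂q_F = 0: 64 - q_F - (1/2)(q_A + q_V) = 0.
Apex's first-order condition: 69 - q_A - (1/2)(q_F + q_V) = 0.
Vertex's profit: π_V = (101 - 0.5Q)q_V - (42q_V). Setting ∂π_V/∂q_V = 0: 59 - q_V - (1/2)(q_F + q_A) = 0.
Adding the 3 first-order conditions: 192 − 2Q = 0, so Q = 96.
Back-substituting: q_F = (64 − 48)/(1/2) = 32, q_A = (69 − 48)/(1/2) = 42, q_V = (59 − 48)/(1/2) = 22.

42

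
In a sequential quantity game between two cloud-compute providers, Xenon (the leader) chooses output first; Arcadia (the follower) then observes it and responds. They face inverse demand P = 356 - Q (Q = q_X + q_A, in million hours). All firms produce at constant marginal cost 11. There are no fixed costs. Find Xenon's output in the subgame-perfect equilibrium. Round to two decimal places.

Solve by backward induction. Given q_X, the follower Arcadia maximises π_A = (356 - q_X - q_A)q_A - 11q_A.
Setting the follower's marginal profit to zero, 345 - q_X - 2q_A = 0, i.e. q_A = (345 - q_X)/2.
The leader anticipates this reaction. Substituting into P = 356 - Q gives P = 367/2 - (1/2)q_X, so π_X = (367/2 - (1/2)q_X)q_X - 11q_X.
The leader's first-order condition 345/2 - q_X = 0 yields q_X = 345/2.
Then q_A = (345 - 345/2)/2 = 345/4.

172.50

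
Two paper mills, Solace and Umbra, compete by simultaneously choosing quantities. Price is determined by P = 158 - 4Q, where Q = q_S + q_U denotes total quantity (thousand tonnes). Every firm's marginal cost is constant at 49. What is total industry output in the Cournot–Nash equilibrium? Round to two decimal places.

18.17

Each firm earns π_i = (158 - 4Q)q_i - 49q_i.
Setting ∂π_i/∂q_i = 0 with rivals' quantities fixed: 109 - 8q_i - 4q_j = 0.
With identical firms every q_j equals q_i, so q_j = q_i and 109 = 12q_i, giving q_i = 109/12.
Total output Q = 109/12 + 109/12 = 109/6.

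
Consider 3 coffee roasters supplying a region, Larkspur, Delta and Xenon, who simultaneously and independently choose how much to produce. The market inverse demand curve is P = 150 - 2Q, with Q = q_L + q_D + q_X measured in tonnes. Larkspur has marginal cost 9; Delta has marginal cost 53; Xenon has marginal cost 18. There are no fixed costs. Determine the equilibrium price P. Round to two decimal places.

57.50

Larkspur's profit: π_L = (150 - 2Q)q_L - (9q_L). Setting ∂π_L/∂q_L = 0: 141 - 4q_L - 2(q_D + q_X) = 0.
Delta's first-order condition: 97 - 4q_D - 2(q_L + q_X) = 0.
Xenon's first-order condition: 132 - 4q_X - 2(q_L + q_D) = 0.
Summing all 3 equations gives 370 − 8Q = 0, hence Q = 185/4.
Back-substituting: q_L = (141 − 185/2)/2 = 97/4, q_D = (97 − 185/2)/2 = 9/4, q_X = (132 − 185/2)/2 = 79/4.
Total output Q = 185/4, so price P = 150 - 2·(185/4) = 115/2.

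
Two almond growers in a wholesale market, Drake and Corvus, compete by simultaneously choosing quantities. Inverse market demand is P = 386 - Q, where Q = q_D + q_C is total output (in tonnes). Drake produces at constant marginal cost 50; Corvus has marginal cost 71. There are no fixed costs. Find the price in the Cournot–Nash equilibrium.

Drake's profit: π_D = (386 - Q)q_D - (50q_D). Setting ∂π_D/∂q_D = 0: 336 - 2q_D - (q_C) = 0.
Corvus's profit: π_C = (386 - Q)q_C - (71q_C). Setting ∂π_C/∂q_C = 0: 315 - 2q_C - (q_D) = 0.
Rearranging gives the reaction functions q_D = (336 - q_C)/2 and q_C = (315 - q_D)/2.
Solving the pair: q_D = 119, q_C = 98.
Total output Q = 217, so price P = 386 - 217 = 169.

169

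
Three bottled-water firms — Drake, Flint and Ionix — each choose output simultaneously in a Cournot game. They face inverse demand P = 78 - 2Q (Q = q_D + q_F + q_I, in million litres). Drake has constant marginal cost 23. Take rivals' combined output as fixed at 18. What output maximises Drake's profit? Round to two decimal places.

With rivals' combined output fixed at 18, Drake's profit is π_D = (78 - 2·18 - 2q_D)q_D - (23q_D) = (42 - 2q_D)q_D - (23q_D).
∂π_D/∂q_D = 19 - 4q_D = 0, so q_D = 19/4.

4.75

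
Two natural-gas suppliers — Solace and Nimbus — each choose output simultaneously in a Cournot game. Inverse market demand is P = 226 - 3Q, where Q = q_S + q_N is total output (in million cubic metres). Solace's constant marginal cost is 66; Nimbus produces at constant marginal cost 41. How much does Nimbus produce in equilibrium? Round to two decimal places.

Solace's profit: π_S = (226 - 3Q)q_S - (66q_S). Setting ∂π_S/∂q_S = 0: 160 - 6q_S - 3(q_N) = 0.
Nimbus's first-order condition: 185 - 6q_N - 3(q_S) = 0.
Best responses: q_S = (160 - 3q_N)/6, q_N = (185 - 3q_S)/6.
Substituting one into the other gives q_S = 15 and q_N = 70/3.

23.33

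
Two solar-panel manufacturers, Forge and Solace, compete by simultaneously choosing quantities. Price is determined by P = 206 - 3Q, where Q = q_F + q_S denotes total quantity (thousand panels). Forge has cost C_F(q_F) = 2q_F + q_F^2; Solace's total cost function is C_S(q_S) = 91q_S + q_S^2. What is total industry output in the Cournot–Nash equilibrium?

Forge's profit: π_F = (206 - 3Q)q_F - (2q_F + q_F²). Setting ∂π_F/∂q_F = 0: 204 - 8q_F - 3(q_S) = 0.
Solace's profit: π_S = (206 - 3Q)q_S - (91q_S + q_S²). Setting ∂π_S/∂q_S = 0: 115 - 8q_S - 3(q_F) = 0.
Best responses: q_F = (204 - 3q_S)/8, q_S = (115 - 3q_F)/8.
Solving the pair: q_F = 117/5, q_S = 28/5.
Total output Q = 117/5 + 28/5 = 29.

29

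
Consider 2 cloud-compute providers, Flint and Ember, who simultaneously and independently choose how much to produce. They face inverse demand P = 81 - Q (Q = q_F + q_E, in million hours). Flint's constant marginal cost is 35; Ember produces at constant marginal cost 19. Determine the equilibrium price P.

45

Flint's profit: π_F = (81 - Q)q_F - (35q_F). Setting ∂π_F/∂q_F = 0: 46 - 2q_F - (q_E) = 0.
Ember's first-order condition: 62 - 2q_E - (q_F) = 0.
So q_F = (46 - q_E)/2 and q_E = (62 - q_F)/2.
Solving the pair: q_F = 10, q_E = 26.
Total output Q = 36, so price P = 81 - 36 = 45.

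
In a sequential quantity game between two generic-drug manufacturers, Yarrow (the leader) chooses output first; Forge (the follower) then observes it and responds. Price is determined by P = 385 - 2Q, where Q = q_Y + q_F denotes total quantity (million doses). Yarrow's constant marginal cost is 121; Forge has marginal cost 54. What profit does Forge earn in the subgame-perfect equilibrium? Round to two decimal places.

Solve by backward induction. Given q_Y, the follower Forge maximises π_F = (385 - 2q_Y - 2q_F)q_F - 54q_F.
∂π_F/∂q_F = 331 - 2q_Y - 4q_F = 0 gives the reaction function q_F = (331 - 2q_Y)/4.
Yarrow substitutes q_F(q_Y) into its own profit: π_Y = q_Y(385 - 2q_Y - (331 - 2q_Y)/2) - 121q_Y = (439/2 - q_Y)q_Y - 121q_Y.
Maximising: ∂π_Y/∂q_Y = 197/2 - 2q_Y = 0, giving q_Y = 197/4.
Then q_F = (331 - 2·(197/4))/4 = 465/8.
Price P = 385 - 2·(859/8) = 681/4.
Forge's profit: (681/4 - 54)·(465/8) = 6757.0313.

6757.03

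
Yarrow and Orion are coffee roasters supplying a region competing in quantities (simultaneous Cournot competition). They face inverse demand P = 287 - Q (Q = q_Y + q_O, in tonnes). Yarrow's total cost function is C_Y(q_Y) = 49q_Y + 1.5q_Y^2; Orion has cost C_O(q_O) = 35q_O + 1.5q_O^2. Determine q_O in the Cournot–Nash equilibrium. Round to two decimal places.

42.58

Yarrow's profit: π_Y = (287 - Q)q_Y - (49q_Y + (3/2)q_Y²). Setting ∂π_Y/∂q_Y = 0: 238 - 5q_Y - (q_O) = 0.
Orion's profit: π_O = (287 - Q)q_O - (35q_O + (3/2)q_O²). Setting ∂π_O/∂q_O = 0: 252 - 5q_O - (q_Y) = 0.
Rearranging gives the reaction functions q_Y = (238 - q_O)/5 and q_O = (252 - q_Y)/5.
Substituting one into the other gives q_Y = 469/12 and q_O = 511/12.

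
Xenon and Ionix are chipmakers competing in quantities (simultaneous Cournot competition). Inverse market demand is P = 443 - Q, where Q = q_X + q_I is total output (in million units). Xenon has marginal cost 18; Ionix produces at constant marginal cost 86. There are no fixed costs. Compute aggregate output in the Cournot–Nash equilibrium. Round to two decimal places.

260.67

Xenon's profit: π_X = (443 - Q)q_X - (18q_X). Setting ∂π_X/∂q_X = 0: 425 - 2q_X - (q_I) = 0.
Ionix's first-order condition: 357 - 2q_I - (q_X) = 0.
So q_X = (425 - q_I)/2 and q_I = (357 - q_X)/2.
Substituting one into the other gives q_X = 493/3 and q_I = 289/3.
Total output Q = 493/3 + 289/3 = 782/3.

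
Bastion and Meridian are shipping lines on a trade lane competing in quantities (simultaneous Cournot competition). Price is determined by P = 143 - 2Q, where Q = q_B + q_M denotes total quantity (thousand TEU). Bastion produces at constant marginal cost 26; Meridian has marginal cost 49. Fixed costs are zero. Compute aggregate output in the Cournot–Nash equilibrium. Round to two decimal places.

35.17

Bastion's profit: π_B = (143 - 2Q)q_B - (26q_B). Setting ∂π_B/∂q_B = 0: 117 - 4q_B - 2(q_M) = 0.
Meridian's first-order condition: 94 - 4q_M - 2(q_B) = 0.
Best responses: q_B = (117 - 2q_M)/4, q_M = (94 - 2q_B)/4.
Substituting one into the other gives q_B = 70/3 and q_M = 71/6.
Total output Q = 70/3 + 71/6 = 211/6.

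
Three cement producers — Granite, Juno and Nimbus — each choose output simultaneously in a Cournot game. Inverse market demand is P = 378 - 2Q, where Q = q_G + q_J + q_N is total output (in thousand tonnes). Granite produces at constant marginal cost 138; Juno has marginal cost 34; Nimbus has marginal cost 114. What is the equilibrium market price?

166

Granite's profit: π_G = (378 - 2Q)q_G - (138q_G). Setting ∂π_G/∂q_G = 0: 240 - 4q_G - 2(q_J + q_N) = 0.
Juno's first-order condition: 344 - 4q_J - 2(q_G + q_N) = 0.
Nimbus's first-order condition: 264 - 4q_N - 2(q_G + q_J) = 0.
Adding the 3 first-order conditions: 848 − 8Q = 0, so Q = 106.
Back-substituting: q_G = (240 − 212)/2 = 14, q_J = (344 − 212)/2 = 66, q_N = (264 − 212)/2 = 26.
Total output Q = 106, so price P = 378 - 2·106 = 166.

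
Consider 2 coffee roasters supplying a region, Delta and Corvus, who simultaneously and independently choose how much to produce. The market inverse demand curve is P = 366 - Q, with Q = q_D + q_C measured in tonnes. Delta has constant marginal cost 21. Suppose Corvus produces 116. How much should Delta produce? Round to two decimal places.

With the rival's output fixed at 116, Delta's profit is π_D = (366 - 116 - q_D)q_D - (21q_D) = (250 - q_D)q_D - (21q_D).
∂π_D/∂q_D = 229 - 2q_D = 0, so q_D = 229/2.

114.50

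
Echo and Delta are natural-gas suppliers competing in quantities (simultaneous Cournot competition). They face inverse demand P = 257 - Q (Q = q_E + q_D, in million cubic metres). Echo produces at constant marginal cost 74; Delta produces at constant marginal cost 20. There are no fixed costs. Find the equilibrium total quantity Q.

Echo's profit: π_E = (257 - Q)q_E - (74q_E). Setting ∂π_E/∂q_E = 0: 183 - 2q_E - (q_D) = 0.
Delta's first-order condition: 237 - 2q_D - (q_E) = 0.
So q_E = (183 - q_D)/2 and q_D = (237 - q_E)/2.
Solving the pair: q_E = 43, q_D = 97.
Total output Q = 43 + 97 = 140.

140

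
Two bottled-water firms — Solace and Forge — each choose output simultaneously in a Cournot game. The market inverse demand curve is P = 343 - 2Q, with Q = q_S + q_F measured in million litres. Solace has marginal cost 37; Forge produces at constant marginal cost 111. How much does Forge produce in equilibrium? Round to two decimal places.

Solace's profit: π_S = (343 - 2Q)q_S - (37q_S). Setting ∂π_S/∂q_S = 0: 306 - 4q_S - 2(q_F) = 0.
Forge's first-order condition: 232 - 4q_F - 2(q_S) = 0.
Rearranging gives the reaction functions q_S = (306 - 2q_F)/4 and q_F = (232 - 2q_S)/4.
Substituting one into the other gives q_S = 190/3 and q_F = 79/3.

26.33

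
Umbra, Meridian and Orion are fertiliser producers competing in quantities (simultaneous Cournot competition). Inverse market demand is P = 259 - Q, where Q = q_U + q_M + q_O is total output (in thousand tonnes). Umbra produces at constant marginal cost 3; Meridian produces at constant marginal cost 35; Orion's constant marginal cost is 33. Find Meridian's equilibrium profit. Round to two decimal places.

Umbra's profit: π_U = (259 - Q)q_U - (3q_U). Setting ∂π_U/∂q_U = 0: 256 - 2q_U - (q_M + q_O) = 0.
Meridian's profit: π_M = (259 - Q)q_M - (35q_M). Setting ∂π_M/∂q_M = 0: 224 - 2q_M - (q_U + q_O) = 0.
Orion's profit: π_O = (259 - Q)q_O - (33q_O). Setting ∂π_O/∂q_O = 0: 226 - 2q_O - (q_U + q_M) = 0.
Summing all 3 equations gives 706 − 4Q = 0, hence Q = 353/2.
Back-substituting: q_U = (256 − 353/2) = 159/2, q_M = (224 − 353/2) = 95/2, q_O = (226 − 353/2) = 99/2.
Price P = 259 - 353/2 = 165/2.
Meridian's profit: (165/2 - 35)·(95/2) = 2256.2500.

2256.25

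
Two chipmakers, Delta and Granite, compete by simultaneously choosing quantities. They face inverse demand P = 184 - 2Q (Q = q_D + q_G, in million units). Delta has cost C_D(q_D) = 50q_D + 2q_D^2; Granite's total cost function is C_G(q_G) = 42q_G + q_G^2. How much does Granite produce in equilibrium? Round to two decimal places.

19.73

Delta's profit: π_D = (184 - 2Q)q_D - (50q_D + 2q_D²). Setting ∂π_D/∂q_D = 0: 134 - 8q_D - 2(q_G) = 0.
Granite's first-order condition: 142 - 6q_G - 2(q_D) = 0.
Rearranging gives the reaction functions q_D = (134 - 2q_G)/8 and q_G = (142 - 2q_D)/6.
Substituting one into the other gives q_D = 130/11 and q_G = 217/11.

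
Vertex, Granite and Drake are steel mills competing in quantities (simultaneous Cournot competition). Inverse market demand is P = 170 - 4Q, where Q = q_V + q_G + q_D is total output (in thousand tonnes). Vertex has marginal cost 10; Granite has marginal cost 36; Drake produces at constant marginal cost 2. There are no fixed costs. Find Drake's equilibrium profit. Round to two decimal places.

Vertex's profit: π_V = (170 - 4Q)q_V - (10q_V). Setting ∂π_V/∂q_V = 0: 160 - 8q_V - 4(q_G + q_D) = 0.
Granite's first-order condition: 134 - 8q_G - 4(q_V + q_D) = 0.
Drake's profit: π_D = (170 - 4Q)q_D - (2q_D). Setting ∂π_D/∂q_D = 0: 168 - 8q_D - 4(q_V + q_G) = 0.
Adding the 3 conditions: 462 − 8Q − 8Q = 0, i.e. Q = 231/8.
Back-substituting: q_V = (160 − 231/2)/4 = 89/8, q_G = (134 − 231/2)/4 = 37/8, q_D = (168 − 231/2)/4 = 105/8.
Price P = 170 - 4·(231/8) = 109/2.
Drake's profit: (109/2 - 2)·(105/8) = 689.0625.

689.06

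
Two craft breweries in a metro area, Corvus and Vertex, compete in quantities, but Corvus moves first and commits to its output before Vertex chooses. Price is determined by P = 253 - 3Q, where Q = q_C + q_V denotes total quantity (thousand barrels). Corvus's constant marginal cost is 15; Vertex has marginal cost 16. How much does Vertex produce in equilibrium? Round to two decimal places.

19.58

Solve by backward induction. Given q_C, the follower Vertex maximises π_V = (253 - 3q_C - 3q_V)q_V - 16q_V.
∂π_V/∂q_V = 237 - 3q_C - 6q_V = 0 gives the reaction function q_V = (237 - 3q_C)/6.
Corvus substitutes q_V(q_C) into its own profit: π_C = q_C(253 - 3q_C - (237 - 3q_C)/2) - 15q_C = (269/2 - (3/2)q_C)q_C - 15q_C.
Leader FOC: 239/2 - 3q_C = 0, so q_C = 239/6.
Then q_V = (237 - 3·(239/6))/6 = 235/12.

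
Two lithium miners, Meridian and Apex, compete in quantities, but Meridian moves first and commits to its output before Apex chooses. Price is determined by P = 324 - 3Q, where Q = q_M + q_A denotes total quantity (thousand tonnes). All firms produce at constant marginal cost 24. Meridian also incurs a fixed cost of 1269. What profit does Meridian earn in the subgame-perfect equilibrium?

2481

Solve by backward induction. Given q_M, the follower Apex maximises π_A = (324 - 3q_M - 3q_A)q_A - 24q_A.
∂π_A/∂q_A = 300 - 3q_M - 6q_A = 0 gives the reaction function q_A = (300 - 3q_M)/6.
Meridian substitutes q_A(q_M) into its own profit: π_M = q_M(324 - 3q_M - (300 - 3q_M)/2) - 24q_M = (174 - (3/2)q_M)q_M - 24q_M.
Leader FOC: 150 - 3q_M = 0, so q_M = 50.
Then q_A = (300 - 3·50)/6 = 25.
Price P = 324 - 3·75 = 99.
Meridian's profit: (99 - 24)·50 - 1269 = 2481.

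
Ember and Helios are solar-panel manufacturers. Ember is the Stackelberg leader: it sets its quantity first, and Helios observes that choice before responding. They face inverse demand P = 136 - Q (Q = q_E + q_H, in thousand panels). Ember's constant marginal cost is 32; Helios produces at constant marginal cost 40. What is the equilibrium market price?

60

The follower Helios best-responds to any q_E: π_H = (136 - Q)q_H - 40q_H.
∂π_H/∂q_H = 96 - q_E - 2q_H = 0 gives the reaction function q_H = (96 - q_E)/2.
Ember substitutes q_H(q_E) into its own profit: π_E = q_E(136 - q_E - (96 - q_E)/2) - 32q_E = (88 - (1/2)q_E)q_E - 32q_E.
The leader's first-order condition 56 - q_E = 0 yields q_E = 56.
Then q_H = (96 - 56)/2 = 20.
Total output Q = 76, so price P = 136 - 76 = 60.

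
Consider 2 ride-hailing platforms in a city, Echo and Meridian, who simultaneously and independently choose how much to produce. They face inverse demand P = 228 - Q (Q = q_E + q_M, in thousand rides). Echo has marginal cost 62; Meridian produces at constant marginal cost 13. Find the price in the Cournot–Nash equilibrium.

101

Echo's profit: π_E = (228 - Q)q_E - (62q_E). Setting ∂π_E/∂q_E = 0: 166 - 2q_E - (q_M) = 0.
Meridian's first-order condition: 215 - 2q_M - (q_E) = 0.
Best responses: q_E = (166 - q_M)/2, q_M = (215 - q_E)/2.
Substituting one into the other gives q_E = 39 and q_M = 88.
Total output Q = 127, so price P = 228 - 127 = 101.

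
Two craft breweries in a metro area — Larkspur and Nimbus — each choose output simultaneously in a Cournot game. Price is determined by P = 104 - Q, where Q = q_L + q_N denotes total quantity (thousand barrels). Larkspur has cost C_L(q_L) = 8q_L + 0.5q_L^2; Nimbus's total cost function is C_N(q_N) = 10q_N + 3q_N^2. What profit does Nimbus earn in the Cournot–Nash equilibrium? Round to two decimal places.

261.60

Larkspur's profit: π_L = (104 - Q)q_L - (8q_L + (1/2)q_L²). Setting ∂π_L/∂q_L = 0: 96 - 3q_L - (q_N) = 0.
Nimbus's profit: π_N = (104 - Q)q_N - (10q_N + 3q_N²). Setting ∂π_N/∂q_N = 0: 94 - 8q_N - (q_L) = 0.
Rearranging gives the reaction functions q_L = (96 - q_N)/3 and q_N = (94 - q_L)/8.
Substituting one into the other gives q_L = 674/23 and q_N = 186/23.
Price P = 104 - 860/23 = 1532/23.
Nimbus's profit: (1532/23)·(186/23) - 10·(186/23) - 3(186/23)² = 261.5955.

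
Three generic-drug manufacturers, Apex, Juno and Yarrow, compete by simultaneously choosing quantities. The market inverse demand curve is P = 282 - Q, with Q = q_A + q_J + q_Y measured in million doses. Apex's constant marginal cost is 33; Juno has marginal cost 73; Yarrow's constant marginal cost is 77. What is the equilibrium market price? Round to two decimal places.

Apex's profit: π_A = (282 - Q)q_A - (33q_A). Setting ∂π_A/∂q_A = 0: 249 - 2q_A - (q_J + q_Y) = 0.
Juno's first-order condition: 209 - 2q_J - (q_A + q_Y) = 0.
Yarrow's profit: π_Y = (282 - Q)q_Y - (77q_Y). Setting ∂π_Y/∂q_Y = 0: 205 - 2q_Y - (q_A + q_J) = 0.
Adding the 3 conditions: 663 − 2Q − 2Q = 0, i.e. Q = 663/4.
Back-substituting: q_A = (249 − 663/4) = 333/4, q_J = (209 − 663/4) = 173/4, q_Y = (205 − 663/4) = 157/4.
Total output Q = 663/4, so price P = 282 - 663/4 = 465/4.

116.25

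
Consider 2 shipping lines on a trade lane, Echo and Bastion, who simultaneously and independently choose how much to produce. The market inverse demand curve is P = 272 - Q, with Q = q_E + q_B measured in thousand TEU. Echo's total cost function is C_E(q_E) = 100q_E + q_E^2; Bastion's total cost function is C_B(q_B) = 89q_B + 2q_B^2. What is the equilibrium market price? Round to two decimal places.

210.74

Echo's profit: π_E = (272 - Q)q_E - (100q_E + q_E²). Setting ∂π_E/∂q_E = 0: 172 - 4q_E - (q_B) = 0.
Bastion's first-order condition: 183 - 6q_B - (q_E) = 0.
Rearranging gives the reaction functions q_E = (172 - q_B)/4 and q_B = (183 - q_E)/6.
Substituting one into the other gives q_E = 849/23 and q_B = 560/23.
Total output Q = 1409/23, so price P = 272 - 1409/23 = 210.7391.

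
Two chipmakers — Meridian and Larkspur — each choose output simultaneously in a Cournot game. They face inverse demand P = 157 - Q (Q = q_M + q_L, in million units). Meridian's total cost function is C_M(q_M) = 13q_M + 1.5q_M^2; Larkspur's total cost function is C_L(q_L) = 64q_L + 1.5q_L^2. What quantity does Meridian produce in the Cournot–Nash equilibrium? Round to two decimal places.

Meridian's profit: π_M = (157 - Q)q_M - (13q_M + (3/2)q_M²). Setting ∂π_M/∂q_M = 0: 144 - 5q_M - (q_L) = 0.
Larkspur's first-order condition: 93 - 5q_L - (q_M) = 0.
Rearranging gives the reaction functions q_M = (144 - q_L)/5 and q_L = (93 - q_M)/5.
Substituting one into the other gives q_M = 209/8 and q_L = 107/8.

26.13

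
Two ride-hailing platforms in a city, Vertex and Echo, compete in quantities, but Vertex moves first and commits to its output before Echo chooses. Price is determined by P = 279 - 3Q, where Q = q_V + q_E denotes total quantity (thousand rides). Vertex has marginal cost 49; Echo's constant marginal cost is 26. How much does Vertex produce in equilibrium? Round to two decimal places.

Solve by backward induction. Given q_V, the follower Echo maximises π_E = (279 - 3q_V - 3q_E)q_E - 26q_E.
Setting the follower's marginal profit to zero, 253 - 3q_V - 6q_E = 0, i.e. q_E = (253 - 3q_V)/6.
Vertex substitutes q_E(q_V) into its own profit: π_V = q_V(279 - 3q_V - (253 - 3q_V)/2) - 49q_V = (305/2 - (3/2)q_V)q_V - 49q_V.
The leader's first-order condition 207/2 - 3q_V = 0 yields q_V = 69/2.
Then q_E = (253 - 3·(69/2))/6 = 299/12.

34.50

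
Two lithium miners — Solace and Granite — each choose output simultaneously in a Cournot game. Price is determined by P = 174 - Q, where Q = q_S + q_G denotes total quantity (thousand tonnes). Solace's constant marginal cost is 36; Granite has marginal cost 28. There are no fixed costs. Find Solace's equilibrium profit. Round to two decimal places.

1877.78

Solace's profit: π_S = (174 - Q)q_S - (36q_S). Setting ∂π_S/∂q_S = 0: 138 - 2q_S - (q_G) = 0.
Granite's first-order condition: 146 - 2q_G - (q_S) = 0.
Rearranging gives the reaction functions q_S = (138 - q_G)/2 and q_G = (146 - q_S)/2.
Substituting one into the other gives q_S = 130/3 and q_G = 154/3.
Price P = 174 - 284/3 = 238/3.
Solace's profit: (238/3 - 36)·(130/3) = 1877.7778.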